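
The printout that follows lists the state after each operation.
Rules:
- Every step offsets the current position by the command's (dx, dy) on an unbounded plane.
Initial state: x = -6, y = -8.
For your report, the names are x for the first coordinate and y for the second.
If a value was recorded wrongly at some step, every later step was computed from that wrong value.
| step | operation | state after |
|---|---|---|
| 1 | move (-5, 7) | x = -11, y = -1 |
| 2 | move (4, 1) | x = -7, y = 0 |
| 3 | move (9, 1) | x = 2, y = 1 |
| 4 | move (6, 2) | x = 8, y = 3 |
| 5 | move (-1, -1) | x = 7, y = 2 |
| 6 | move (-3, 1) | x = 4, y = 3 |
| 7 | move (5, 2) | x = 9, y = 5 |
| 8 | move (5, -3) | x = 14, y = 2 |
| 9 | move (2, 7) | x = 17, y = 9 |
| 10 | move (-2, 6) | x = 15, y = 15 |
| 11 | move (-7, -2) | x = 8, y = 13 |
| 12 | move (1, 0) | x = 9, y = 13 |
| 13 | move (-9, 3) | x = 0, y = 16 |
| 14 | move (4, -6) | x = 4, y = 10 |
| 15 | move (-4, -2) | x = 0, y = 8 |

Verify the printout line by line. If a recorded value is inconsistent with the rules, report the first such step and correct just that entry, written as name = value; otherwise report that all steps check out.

Step 1: x = -6 + (-5) = -11, y = -8 + (7) = -1 — consistent with the printout.
Step 2: x = -11 + (4) = -7, y = -1 + (1) = 0 — agrees with the printout.
Step 3: x = -7 + (9) = 2, y = 0 + (1) = 1 — no discrepancy.
Step 4: x = 2 + (6) = 8, y = 1 + (2) = 3 — verified.
Step 5: x = 8 + (-1) = 7, y = 3 + (-1) = 2 — matches.
Step 6: x = 7 + (-3) = 4, y = 2 + (1) = 3 — matches.
Step 7: x = 4 + (5) = 9, y = 3 + (2) = 5 — exactly as logged.
Step 8: x = 9 + (5) = 14, y = 5 + (-3) = 2 — consistent with the printout.
Step 9: x = 14 + (2) = 16, y = 2 + (7) = 9 — not what was recorded.
Conclusion: step 9 carries the first error; the entry should be x = 16.

step 9, x = 16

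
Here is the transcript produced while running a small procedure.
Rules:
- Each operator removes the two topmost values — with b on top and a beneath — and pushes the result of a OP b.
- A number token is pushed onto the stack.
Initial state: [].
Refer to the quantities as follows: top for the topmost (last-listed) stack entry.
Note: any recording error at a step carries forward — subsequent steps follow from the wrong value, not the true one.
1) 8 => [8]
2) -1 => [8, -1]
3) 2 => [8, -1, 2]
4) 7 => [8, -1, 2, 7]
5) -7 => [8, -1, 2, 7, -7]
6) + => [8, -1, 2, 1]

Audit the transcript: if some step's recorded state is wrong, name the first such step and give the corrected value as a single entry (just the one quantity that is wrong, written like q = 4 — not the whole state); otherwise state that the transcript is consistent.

step 6, top = 0

Recomputing the run from the initial state:
step 1: [8]
step 2: [8, -1]
step 3: [8, -1, 2]
step 4: [8, -1, 2, 7]
step 5: [8, -1, 2, 7, -7]
step 6: [8, -1, 2, 0]
The first disagreement with the transcript is at step 6, where the value should be top = 0.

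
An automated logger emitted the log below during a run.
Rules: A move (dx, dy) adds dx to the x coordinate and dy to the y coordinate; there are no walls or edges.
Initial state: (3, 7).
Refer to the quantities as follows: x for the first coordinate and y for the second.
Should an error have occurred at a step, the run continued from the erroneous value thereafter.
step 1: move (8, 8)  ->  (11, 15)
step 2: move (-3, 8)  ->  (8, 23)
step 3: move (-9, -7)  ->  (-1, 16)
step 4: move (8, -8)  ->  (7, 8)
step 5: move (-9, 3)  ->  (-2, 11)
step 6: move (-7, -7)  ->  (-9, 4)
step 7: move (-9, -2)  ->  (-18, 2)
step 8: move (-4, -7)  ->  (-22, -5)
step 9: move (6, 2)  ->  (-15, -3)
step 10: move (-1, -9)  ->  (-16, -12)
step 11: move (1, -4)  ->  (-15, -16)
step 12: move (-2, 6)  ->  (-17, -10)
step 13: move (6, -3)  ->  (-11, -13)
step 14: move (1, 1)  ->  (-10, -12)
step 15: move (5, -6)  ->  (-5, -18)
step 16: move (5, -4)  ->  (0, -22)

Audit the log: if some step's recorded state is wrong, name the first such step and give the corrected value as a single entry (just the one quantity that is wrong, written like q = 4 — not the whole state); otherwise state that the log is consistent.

1. x = 3 + (8) = 11, y = 7 + (8) = 15 (no discrepancy)
2. x = 11 + (-3) = 8, y = 15 + (8) = 23 (checks out)
3. x = 8 + (-9) = -1, y = 23 + (-7) = 16 (matches)
4. x = -1 + (8) = 7, y = 16 + (-8) = 8 (exactly as logged)
5. x = 7 + (-9) = -2, y = 8 + (3) = 11 (matches)
6. x = -2 + (-7) = -9, y = 11 + (-7) = 4 (no discrepancy)
7. x = -9 + (-9) = -18, y = 4 + (-2) = 2 (matches)
8. x = -18 + (-4) = -22, y = 2 + (-7) = -5 (in agreement)
9. x = -22 + (6) = -16, y = -5 + (2) = -3 (not what was recorded)
Conclusion: step 9 carries the first error; the entry should be x = -16.

step 9, x = -16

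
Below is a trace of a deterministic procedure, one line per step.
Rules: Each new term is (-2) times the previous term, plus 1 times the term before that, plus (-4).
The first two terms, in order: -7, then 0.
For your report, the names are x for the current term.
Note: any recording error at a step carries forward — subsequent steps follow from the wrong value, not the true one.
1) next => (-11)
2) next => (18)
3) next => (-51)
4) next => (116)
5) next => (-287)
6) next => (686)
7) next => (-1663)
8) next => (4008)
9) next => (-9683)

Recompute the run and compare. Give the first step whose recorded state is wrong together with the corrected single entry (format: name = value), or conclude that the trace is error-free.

no error

Step 1: x = -2*(0) + (1)*(-7) + (-4) = -11 — agrees with the trace.
Step 2: x = -2*(-11) + (1)*(0) + (-4) = 18 — agrees with the trace.
Step 3: x = -2*(18) + (1)*(-11) + (-4) = -51 — consistent with the trace.
Step 4: x = -2*(-51) + (1)*(18) + (-4) = 116 — exactly as logged.
Step 5: x = -2*(116) + (1)*(-51) + (-4) = -287 — in agreement.
Step 6: x = -2*(-287) + (1)*(116) + (-4) = 686 — exactly as logged.
Step 7: x = -2*(686) + (1)*(-287) + (-4) = -1663 — in agreement.
Step 8: x = -2*(-1663) + (1)*(686) + (-4) = 4008 — exactly as logged.
Step 9: x = -2*(4008) + (1)*(-1663) + (-4) = -9683 — no discrepancy.
Each recorded entry agrees with the recomputation.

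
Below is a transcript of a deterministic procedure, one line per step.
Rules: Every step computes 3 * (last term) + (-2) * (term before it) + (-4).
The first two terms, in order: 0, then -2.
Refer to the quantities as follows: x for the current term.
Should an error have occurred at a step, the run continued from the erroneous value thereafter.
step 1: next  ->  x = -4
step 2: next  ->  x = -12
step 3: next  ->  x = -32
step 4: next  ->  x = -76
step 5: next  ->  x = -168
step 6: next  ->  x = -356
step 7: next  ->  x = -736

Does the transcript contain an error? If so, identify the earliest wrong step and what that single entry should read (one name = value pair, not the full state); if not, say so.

Recomputing the run from the initial state:
step 1: x = -10
step 2: x = -30
step 3: x = -74
step 4: x = -166
step 5: x = -354
step 6: x = -734
step 7: x = -1498
The first disagreement with the transcript is at step 1, where the value should be x = -10.

step 1, x = -10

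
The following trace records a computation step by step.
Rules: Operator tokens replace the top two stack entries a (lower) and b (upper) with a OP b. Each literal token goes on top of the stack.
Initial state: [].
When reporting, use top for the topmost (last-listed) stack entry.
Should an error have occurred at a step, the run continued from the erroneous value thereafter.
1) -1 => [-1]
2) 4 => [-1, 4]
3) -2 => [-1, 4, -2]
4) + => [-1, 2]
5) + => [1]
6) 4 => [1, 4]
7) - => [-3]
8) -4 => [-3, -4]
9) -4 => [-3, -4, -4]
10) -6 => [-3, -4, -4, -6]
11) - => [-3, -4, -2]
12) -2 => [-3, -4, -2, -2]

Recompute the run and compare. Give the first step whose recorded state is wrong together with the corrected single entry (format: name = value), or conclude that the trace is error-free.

step 11, top = 2

Recomputing the run from the initial state:
step 1: [-1]
step 2: [-1, 4]
step 3: [-1, 4, -2]
step 4: [-1, 2]
step 5: [1]
step 6: [1, 4]
step 7: [-3]
step 8: [-3, -4]
step 9: [-3, -4, -4]
step 10: [-3, -4, -4, -6]
step 11: [-3, -4, 2]
step 12: [-3, -4, 2, -2]
The first disagreement with the trace is at step 11, where the value should be top = 2.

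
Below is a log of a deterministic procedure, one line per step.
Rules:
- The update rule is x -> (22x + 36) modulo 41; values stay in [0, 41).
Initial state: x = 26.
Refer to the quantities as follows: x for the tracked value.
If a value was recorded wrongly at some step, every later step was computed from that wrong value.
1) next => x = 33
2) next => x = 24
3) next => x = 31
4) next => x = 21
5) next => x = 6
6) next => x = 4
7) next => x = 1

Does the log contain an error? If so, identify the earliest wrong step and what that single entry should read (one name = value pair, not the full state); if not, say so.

step 1, x = 34

Recomputing the run from the initial state:
step 1: x = 34
step 2: x = 5
step 3: x = 23
step 4: x = 9
step 5: x = 29
step 6: x = 18
step 7: x = 22
The first disagreement with the log is at step 1, where the value should be x = 34.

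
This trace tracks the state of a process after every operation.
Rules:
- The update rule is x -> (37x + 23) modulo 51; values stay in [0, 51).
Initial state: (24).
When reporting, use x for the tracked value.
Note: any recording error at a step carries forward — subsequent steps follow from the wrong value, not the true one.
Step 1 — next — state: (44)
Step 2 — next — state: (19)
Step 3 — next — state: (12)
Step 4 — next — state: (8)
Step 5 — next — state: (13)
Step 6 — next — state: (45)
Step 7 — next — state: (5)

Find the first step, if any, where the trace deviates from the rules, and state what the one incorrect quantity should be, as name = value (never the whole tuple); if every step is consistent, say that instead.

no error

step 1: x = (37*24 + 23) mod 51 = 44 -> no discrepancy
step 2: x = (37*44 + 23) mod 51 = 19 -> checks out
step 3: x = (37*19 + 23) mod 51 = 12 -> same as recorded
step 4: x = (37*12 + 23) mod 51 = 8 -> matches
step 5: x = (37*8 + 23) mod 51 = 13 -> verified
step 6: x = (37*13 + 23) mod 51 = 45 -> agrees with the trace
step 7: x = (37*45 + 23) mod 51 = 5 -> same as recorded
No step deviates from the rules.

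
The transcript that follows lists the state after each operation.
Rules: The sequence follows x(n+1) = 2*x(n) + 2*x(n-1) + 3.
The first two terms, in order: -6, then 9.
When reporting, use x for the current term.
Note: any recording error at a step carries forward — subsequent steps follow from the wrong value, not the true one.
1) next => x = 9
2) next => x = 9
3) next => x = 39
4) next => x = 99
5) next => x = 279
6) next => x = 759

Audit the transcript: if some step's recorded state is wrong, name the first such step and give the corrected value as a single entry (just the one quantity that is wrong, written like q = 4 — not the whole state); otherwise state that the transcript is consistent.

step 2, x = 39

Recomputing the run from the initial state:
step 1: x = 9
step 2: x = 39
step 3: x = 99
step 4: x = 279
step 5: x = 759
step 6: x = 2079
The first disagreement with the transcript is at step 2, where the value should be x = 39.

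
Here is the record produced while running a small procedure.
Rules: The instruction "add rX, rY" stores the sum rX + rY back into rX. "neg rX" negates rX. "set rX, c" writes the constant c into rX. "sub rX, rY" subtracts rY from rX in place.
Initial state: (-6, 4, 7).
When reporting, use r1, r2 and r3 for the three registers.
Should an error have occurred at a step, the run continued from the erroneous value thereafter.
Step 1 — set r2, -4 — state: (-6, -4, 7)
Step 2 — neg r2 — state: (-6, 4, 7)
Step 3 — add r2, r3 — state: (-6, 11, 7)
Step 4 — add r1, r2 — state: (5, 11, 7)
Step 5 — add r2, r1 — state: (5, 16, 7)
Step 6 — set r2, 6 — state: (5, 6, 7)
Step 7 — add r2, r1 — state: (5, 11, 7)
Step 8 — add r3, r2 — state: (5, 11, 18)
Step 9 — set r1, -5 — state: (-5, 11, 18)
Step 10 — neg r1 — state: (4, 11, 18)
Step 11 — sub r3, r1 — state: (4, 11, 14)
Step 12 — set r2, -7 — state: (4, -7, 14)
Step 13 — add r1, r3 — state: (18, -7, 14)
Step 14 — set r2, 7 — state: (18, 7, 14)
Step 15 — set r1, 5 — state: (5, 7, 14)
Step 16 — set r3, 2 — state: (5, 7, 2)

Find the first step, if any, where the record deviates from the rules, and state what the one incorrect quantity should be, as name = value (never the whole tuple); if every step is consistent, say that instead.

step 10, r1 = 5

Recomputing the run from the initial state:
step 1: r1 = -6, r2 = -4, r3 = 7
step 2: r1 = -6, r2 = 4, r3 = 7
step 3: r1 = -6, r2 = 11, r3 = 7
step 4: r1 = 5, r2 = 11, r3 = 7
step 5: r1 = 5, r2 = 16, r3 = 7
step 6: r1 = 5, r2 = 6, r3 = 7
step 7: r1 = 5, r2 = 11, r3 = 7
step 8: r1 = 5, r2 = 11, r3 = 18
step 9: r1 = -5, r2 = 11, r3 = 18
step 10: r1 = 5, r2 = 11, r3 = 18
step 11: r1 = 5, r2 = 11, r3 = 13
step 12: r1 = 5, r2 = -7, r3 = 13
step 13: r1 = 18, r2 = -7, r3 = 13
step 14: r1 = 18, r2 = 7, r3 = 13
step 15: r1 = 5, r2 = 7, r3 = 13
step 16: r1 = 5, r2 = 7, r3 = 2
The first disagreement with the record is at step 10, where the value should be r1 = 5.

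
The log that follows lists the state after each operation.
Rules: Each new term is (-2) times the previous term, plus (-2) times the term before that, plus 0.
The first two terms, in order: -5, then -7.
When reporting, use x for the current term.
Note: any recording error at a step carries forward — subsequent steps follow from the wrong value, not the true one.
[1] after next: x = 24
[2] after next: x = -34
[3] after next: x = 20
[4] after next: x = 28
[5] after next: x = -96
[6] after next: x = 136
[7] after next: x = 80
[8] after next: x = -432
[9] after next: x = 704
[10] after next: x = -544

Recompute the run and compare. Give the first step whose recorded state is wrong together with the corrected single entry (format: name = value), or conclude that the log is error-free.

step 7, x = -80

Step 1: x = -2*(-7) + (-2)*(-5) + (0) = 24 — consistent with the log.
Step 2: x = -2*(24) + (-2)*(-7) + (0) = -34 — agrees with the log.
Step 3: x = -2*(-34) + (-2)*(24) + (0) = 20 — exactly as logged.
Step 4: x = -2*(20) + (-2)*(-34) + (0) = 28 — no discrepancy.
Step 5: x = -2*(28) + (-2)*(20) + (0) = -96 — consistent with the log.
Step 6: x = -2*(-96) + (-2)*(28) + (0) = 136 — checks out.
Step 7: x = -2*(136) + (-2)*(-96) + (0) = -80 — this is not what the log shows.
Conclusion: step 7 carries the first error; the entry should be x = -80.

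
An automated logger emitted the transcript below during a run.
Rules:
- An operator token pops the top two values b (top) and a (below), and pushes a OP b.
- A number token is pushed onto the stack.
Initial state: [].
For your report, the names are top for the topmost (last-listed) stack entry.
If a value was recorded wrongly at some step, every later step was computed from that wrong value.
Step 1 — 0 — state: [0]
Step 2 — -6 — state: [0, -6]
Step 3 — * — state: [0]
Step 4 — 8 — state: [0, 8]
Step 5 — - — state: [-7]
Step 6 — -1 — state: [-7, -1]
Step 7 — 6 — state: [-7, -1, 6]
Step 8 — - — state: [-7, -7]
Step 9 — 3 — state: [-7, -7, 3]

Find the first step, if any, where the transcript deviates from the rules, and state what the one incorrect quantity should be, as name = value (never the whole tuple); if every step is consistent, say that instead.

step 5, top = -8

step 1: push 0: top = 0 -> confirmed correct
step 2: push -6: top = -6 -> consistent with the transcript
step 3: 0 * -6 = 0 -> same as recorded
step 4: push 8: top = 8 -> no discrepancy
step 5: 0 - 8 = -8 -> the transcript has a different value
That makes step 5 the first incorrect line — top = -8 is what it should show.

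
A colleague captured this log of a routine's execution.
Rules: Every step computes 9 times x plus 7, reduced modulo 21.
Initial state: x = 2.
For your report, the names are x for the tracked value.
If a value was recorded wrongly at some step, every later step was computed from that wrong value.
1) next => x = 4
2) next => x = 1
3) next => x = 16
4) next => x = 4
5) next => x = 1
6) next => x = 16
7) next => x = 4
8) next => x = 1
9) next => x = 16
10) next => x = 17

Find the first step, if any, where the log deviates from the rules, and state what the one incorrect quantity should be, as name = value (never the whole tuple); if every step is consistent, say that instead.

step 10, x = 4

1. x = (9*2 + 7) mod 21 = 4 (agrees with the log)
2. x = (9*4 + 7) mod 21 = 1 (no discrepancy)
3. x = (9*1 + 7) mod 21 = 16 (in agreement)
4. x = (9*16 + 7) mod 21 = 4 (checks out)
5. x = (9*4 + 7) mod 21 = 1 (agrees with the log)
6. x = (9*1 + 7) mod 21 = 16 (exactly as logged)
7. x = (9*16 + 7) mod 21 = 4 (no discrepancy)
8. x = (9*4 + 7) mod 21 = 1 (matches)
9. x = (9*1 + 7) mod 21 = 16 (same as recorded)
10. x = (9*16 + 7) mod 21 = 4 (the recorded entry deviates here)
First deviation found at step 10; the corrected entry is x = 4.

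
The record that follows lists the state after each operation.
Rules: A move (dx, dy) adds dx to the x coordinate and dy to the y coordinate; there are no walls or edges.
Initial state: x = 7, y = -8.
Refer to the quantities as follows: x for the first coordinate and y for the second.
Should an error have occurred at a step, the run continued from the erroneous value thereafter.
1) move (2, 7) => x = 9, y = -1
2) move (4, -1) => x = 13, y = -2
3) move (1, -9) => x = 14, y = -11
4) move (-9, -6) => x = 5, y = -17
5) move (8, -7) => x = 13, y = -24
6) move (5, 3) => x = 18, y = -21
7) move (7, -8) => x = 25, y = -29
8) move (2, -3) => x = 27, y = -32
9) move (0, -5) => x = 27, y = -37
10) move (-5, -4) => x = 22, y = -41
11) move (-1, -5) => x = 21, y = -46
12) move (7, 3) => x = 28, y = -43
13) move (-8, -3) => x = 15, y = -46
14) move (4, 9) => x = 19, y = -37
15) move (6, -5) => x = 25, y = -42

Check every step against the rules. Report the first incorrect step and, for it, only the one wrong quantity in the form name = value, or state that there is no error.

step 13, x = 20

Recomputing the run from the initial state:
step 1: x = 9, y = -1
step 2: x = 13, y = -2
step 3: x = 14, y = -11
step 4: x = 5, y = -17
step 5: x = 13, y = -24
step 6: x = 18, y = -21
step 7: x = 25, y = -29
step 8: x = 27, y = -32
step 9: x = 27, y = -37
step 10: x = 22, y = -41
step 11: x = 21, y = -46
step 12: x = 28, y = -43
step 13: x = 20, y = -46
step 14: x = 24, y = -37
step 15: x = 30, y = -42
The first disagreement with the record is at step 13, where the value should be x = 20.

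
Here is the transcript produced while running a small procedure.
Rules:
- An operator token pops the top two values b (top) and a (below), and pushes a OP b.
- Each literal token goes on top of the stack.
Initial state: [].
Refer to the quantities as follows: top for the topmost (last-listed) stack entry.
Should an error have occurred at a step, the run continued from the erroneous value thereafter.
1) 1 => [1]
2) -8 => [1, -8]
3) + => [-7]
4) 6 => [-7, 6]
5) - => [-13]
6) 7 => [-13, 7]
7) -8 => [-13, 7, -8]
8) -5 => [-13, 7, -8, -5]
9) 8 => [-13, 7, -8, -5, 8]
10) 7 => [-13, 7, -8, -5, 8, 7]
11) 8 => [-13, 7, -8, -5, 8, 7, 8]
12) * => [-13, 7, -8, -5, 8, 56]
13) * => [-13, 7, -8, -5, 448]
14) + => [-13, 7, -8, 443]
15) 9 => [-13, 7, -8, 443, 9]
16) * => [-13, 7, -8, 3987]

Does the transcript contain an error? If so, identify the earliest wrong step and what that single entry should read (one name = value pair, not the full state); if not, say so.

no error

1. push 1: top = 1 (matches)
2. push -8: top = -8 (in agreement)
3. 1 + -8 = -7 (no discrepancy)
4. push 6: top = 6 (in agreement)
5. -7 - 6 = -13 (agrees with the transcript)
6. push 7: top = 7 (exactly as logged)
7. push -8: top = -8 (same as recorded)
8. push -5: top = -5 (checks out)
9. push 8: top = 8 (same as recorded)
10. push 7: top = 7 (confirmed correct)
11. push 8: top = 8 (in agreement)
12. 7 * 8 = 56 (agrees with the transcript)
13. 8 * 56 = 448 (verified)
14. -5 + 448 = 443 (checks out)
15. push 9: top = 9 (agrees with the transcript)
16. 443 * 9 = 3987 (consistent with the transcript)
The recomputation confirms every line.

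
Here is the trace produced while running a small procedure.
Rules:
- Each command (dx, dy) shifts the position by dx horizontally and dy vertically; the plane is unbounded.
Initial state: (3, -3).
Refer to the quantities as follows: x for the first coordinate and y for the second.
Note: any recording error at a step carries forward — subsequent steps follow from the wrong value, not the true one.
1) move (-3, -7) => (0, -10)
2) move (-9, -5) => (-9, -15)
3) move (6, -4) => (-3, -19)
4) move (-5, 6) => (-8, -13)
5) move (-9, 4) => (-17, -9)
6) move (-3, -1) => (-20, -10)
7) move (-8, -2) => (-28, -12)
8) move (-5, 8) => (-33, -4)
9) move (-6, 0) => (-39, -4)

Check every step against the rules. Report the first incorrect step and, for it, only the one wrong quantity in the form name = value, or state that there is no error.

Recomputing the run from the initial state:
step 1: x = 0, y = -10
step 2: x = -9, y = -15
step 3: x = -3, y = -19
step 4: x = -8, y = -13
step 5: x = -17, y = -9
step 6: x = -20, y = -10
step 7: x = -28, y = -12
step 8: x = -33, y = -4
step 9: x = -39, y = -4
This matches the trace at every step.

no error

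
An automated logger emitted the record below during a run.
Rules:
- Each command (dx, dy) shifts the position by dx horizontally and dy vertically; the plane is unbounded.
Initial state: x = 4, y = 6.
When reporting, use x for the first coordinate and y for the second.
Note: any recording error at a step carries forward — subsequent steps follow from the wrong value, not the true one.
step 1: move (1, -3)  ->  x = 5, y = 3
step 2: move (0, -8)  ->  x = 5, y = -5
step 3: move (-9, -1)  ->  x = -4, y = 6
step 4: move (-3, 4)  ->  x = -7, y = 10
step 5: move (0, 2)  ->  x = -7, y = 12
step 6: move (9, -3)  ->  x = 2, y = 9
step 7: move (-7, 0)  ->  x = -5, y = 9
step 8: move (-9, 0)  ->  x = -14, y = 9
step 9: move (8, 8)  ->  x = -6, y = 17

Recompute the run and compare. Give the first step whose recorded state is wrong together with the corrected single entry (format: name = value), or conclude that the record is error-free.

step 3, y = -6

step 1: x = 4 + (1) = 5, y = 6 + (-3) = 3 -> confirmed correct
step 2: x = 5 + (0) = 5, y = 3 + (-8) = -5 -> matches
step 3: x = 5 + (-9) = -4, y = -5 + (-1) = -6 -> a discrepancy with the record
First incorrect step: 3; the correct value is y = -6.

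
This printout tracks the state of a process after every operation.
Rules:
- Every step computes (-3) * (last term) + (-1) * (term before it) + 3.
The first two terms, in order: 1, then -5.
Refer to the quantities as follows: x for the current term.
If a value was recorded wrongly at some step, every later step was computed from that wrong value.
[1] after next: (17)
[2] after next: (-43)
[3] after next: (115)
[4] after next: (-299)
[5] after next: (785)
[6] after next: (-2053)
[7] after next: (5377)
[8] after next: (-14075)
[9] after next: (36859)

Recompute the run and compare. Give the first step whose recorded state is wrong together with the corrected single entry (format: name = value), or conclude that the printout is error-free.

Step 1: x = -3*(-5) + (-1)*(1) + (3) = 17 — checks out.
Step 2: x = -3*(17) + (-1)*(-5) + (3) = -43 — exactly as logged.
Step 3: x = -3*(-43) + (-1)*(17) + (3) = 115 — consistent with the printout.
Step 4: x = -3*(115) + (-1)*(-43) + (3) = -299 — confirmed correct.
Step 5: x = -3*(-299) + (-1)*(115) + (3) = 785 — verified.
Step 6: x = -3*(785) + (-1)*(-299) + (3) = -2053 — confirmed correct.
Step 7: x = -3*(-2053) + (-1)*(785) + (3) = 5377 — verified.
Step 8: x = -3*(5377) + (-1)*(-2053) + (3) = -14075 — consistent with the printout.
Step 9: x = -3*(-14075) + (-1)*(5377) + (3) = 36851 — the printout has a different value.
First incorrect step: 9; the correct value is x = 36851.

step 9, x = 36851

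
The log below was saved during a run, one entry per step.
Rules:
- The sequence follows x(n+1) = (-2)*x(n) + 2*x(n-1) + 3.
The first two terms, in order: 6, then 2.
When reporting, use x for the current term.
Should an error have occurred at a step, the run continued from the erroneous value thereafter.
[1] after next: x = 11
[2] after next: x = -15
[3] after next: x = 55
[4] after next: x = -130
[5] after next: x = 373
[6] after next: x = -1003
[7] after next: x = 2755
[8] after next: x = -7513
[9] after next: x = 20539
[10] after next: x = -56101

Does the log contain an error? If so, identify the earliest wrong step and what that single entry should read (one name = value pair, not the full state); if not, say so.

step 4, x = -137

Step 1: x = -2*(2) + (2)*(6) + (3) = 11 — verified.
Step 2: x = -2*(11) + (2)*(2) + (3) = -15 — same as recorded.
Step 3: x = -2*(-15) + (2)*(11) + (3) = 55 — verified.
Step 4: x = -2*(55) + (2)*(-15) + (3) = -137 — the log disagrees here.
Step 4 is the first one off; corrected, x = -137.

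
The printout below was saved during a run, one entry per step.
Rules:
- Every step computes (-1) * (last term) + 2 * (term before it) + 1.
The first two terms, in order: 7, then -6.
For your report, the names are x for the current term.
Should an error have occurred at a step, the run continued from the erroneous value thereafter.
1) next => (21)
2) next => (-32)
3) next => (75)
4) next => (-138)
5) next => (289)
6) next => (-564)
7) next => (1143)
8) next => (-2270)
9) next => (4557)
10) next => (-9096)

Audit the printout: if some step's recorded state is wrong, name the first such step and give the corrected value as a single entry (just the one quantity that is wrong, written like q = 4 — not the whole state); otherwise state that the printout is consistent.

no error

Step 1: x = -1*(-6) + (2)*(7) + (1) = 21 — no discrepancy.
Step 2: x = -1*(21) + (2)*(-6) + (1) = -32 — exactly as logged.
Step 3: x = -1*(-32) + (2)*(21) + (1) = 75 — verified.
Step 4: x = -1*(75) + (2)*(-32) + (1) = -138 — confirmed correct.
Step 5: x = -1*(-138) + (2)*(75) + (1) = 289 — consistent with the printout.
Step 6: x = -1*(289) + (2)*(-138) + (1) = -564 — confirmed correct.
Step 7: x = -1*(-564) + (2)*(289) + (1) = 1143 — exactly as logged.
Step 8: x = -1*(1143) + (2)*(-564) + (1) = -2270 — confirmed correct.
Step 9: x = -1*(-2270) + (2)*(1143) + (1) = 4557 — confirmed correct.
Step 10: x = -1*(4557) + (2)*(-2270) + (1) = -9096 — checks out.
All steps check out; nothing to correct.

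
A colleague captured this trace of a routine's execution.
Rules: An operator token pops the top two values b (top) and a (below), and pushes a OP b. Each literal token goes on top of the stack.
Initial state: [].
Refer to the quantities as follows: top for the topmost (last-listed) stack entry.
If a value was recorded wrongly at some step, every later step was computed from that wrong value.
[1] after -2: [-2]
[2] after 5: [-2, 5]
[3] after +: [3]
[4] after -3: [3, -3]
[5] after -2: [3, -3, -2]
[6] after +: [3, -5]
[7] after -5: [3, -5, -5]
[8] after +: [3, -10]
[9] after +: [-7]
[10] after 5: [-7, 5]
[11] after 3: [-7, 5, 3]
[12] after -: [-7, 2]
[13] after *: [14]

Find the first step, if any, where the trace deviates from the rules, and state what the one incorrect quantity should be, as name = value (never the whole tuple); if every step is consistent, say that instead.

step 1: push -2: top = -2 -> in agreement
step 2: push 5: top = 5 -> confirmed correct
step 3: -2 + 5 = 3 -> matches
step 4: push -3: top = -3 -> consistent with the trace
step 5: push -2: top = -2 -> verified
step 6: -3 + -2 = -5 -> checks out
step 7: push -5: top = -5 -> confirmed correct
step 8: -5 + -5 = -10 -> verified
step 9: 3 + -10 = -7 -> matches
step 10: push 5: top = 5 -> agrees with the trace
step 11: push 3: top = 3 -> matches
step 12: 5 - 3 = 2 -> consistent with the trace
step 13: -7 * 2 = -14 -> first mismatch against the trace
First incorrect step: 13; the correct value is top = -14.

step 13, top = -14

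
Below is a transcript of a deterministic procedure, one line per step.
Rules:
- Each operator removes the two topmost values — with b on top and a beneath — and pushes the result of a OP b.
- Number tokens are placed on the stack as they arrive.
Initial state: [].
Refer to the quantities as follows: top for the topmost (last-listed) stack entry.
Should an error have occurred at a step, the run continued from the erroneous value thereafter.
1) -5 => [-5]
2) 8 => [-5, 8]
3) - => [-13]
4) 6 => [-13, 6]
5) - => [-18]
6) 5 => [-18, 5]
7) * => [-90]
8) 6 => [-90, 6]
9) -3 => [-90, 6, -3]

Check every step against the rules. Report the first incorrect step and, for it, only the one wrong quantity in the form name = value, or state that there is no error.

Step 1: push -5: top = -5 — checks out.
Step 2: push 8: top = 8 — confirmed correct.
Step 3: -5 - 8 = -13 — no discrepancy.
Step 4: push 6: top = 6 — no discrepancy.
Step 5: -13 - 6 = -19 — a discrepancy with the transcript.
Conclusion: step 5 carries the first error; the entry should be top = -19.

step 5, top = -19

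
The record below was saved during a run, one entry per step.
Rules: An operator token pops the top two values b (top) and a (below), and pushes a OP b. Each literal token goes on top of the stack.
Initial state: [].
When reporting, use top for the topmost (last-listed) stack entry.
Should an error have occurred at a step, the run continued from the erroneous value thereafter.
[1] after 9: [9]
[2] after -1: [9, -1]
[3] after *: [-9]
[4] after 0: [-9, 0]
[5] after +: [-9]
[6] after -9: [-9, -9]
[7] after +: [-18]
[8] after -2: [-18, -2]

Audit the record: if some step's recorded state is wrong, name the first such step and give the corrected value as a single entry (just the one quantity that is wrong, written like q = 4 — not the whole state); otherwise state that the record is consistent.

no error

1. push 9: top = 9 (checks out)
2. push -1: top = -1 (exactly as logged)
3. 9 * -1 = -9 (consistent with the record)
4. push 0: top = 0 (matches)
5. -9 + 0 = -9 (checks out)
6. push -9: top = -9 (verified)
7. -9 + -9 = -18 (consistent with the record)
8. push -2: top = -2 (verified)
The recomputation confirms every line.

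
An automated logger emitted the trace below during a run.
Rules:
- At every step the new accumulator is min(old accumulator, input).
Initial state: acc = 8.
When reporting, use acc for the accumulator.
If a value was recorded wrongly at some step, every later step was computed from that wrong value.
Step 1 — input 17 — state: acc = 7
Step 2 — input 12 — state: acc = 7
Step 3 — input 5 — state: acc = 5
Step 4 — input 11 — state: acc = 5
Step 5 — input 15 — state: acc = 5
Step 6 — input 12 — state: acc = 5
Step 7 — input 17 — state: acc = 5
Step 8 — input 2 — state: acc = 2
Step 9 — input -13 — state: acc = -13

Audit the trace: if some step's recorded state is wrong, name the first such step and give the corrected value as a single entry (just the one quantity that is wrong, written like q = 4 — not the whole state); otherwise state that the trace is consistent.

step 1, acc = 8

Step 1: acc = min(8, 17) = 8 — this is not what the trace shows.
Conclusion: step 1 carries the first error; the entry should be acc = 8.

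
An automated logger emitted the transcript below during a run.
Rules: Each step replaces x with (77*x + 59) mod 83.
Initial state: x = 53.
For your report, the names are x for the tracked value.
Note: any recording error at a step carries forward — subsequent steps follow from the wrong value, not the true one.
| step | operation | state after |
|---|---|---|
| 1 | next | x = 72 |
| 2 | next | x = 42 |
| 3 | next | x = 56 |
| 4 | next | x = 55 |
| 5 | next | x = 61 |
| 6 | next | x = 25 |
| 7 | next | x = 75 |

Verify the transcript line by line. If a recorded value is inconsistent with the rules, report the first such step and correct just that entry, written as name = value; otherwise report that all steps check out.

step 1, x = 73

1. x = (77*53 + 59) mod 83 = 73 (a discrepancy with the transcript)
First incorrect step: 1; the correct value is x = 73.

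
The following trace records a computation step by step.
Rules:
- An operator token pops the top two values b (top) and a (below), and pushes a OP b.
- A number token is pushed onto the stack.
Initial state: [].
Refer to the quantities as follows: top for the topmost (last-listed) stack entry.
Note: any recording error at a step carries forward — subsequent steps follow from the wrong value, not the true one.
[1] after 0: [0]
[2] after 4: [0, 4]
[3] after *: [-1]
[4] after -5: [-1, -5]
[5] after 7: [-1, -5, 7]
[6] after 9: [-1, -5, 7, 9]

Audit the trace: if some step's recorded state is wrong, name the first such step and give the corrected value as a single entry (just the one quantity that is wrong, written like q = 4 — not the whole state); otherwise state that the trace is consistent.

Recomputing the run from the initial state:
step 1: [0]
step 2: [0, 4]
step 3: [0]
step 4: [0, -5]
step 5: [0, -5, 7]
step 6: [0, -5, 7, 9]
The first disagreement with the trace is at step 3, where the value should be top = 0.

step 3, top = 0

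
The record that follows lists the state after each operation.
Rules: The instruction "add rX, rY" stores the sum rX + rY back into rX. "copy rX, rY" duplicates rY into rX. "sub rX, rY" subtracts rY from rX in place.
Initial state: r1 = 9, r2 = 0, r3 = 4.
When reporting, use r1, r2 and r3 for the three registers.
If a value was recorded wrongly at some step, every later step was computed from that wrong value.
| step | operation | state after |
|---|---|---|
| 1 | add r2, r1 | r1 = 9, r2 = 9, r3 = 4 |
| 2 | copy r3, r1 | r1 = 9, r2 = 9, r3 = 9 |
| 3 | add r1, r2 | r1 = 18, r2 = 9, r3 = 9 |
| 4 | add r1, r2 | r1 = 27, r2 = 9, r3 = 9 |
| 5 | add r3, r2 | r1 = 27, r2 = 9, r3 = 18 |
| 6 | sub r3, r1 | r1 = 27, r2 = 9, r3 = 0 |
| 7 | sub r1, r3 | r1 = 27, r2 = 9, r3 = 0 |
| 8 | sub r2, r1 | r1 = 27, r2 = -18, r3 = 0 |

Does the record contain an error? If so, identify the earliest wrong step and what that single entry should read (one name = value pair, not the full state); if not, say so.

step 6, r3 = -9

step 1: r2 = 0 + 9 = 9 -> matches
step 2: r3 = 9 -> same as recorded
step 3: r1 = 9 + 9 = 18 -> confirmed correct
step 4: r1 = 18 + 9 = 27 -> in agreement
step 5: r3 = 9 + 9 = 18 -> in agreement
step 6: r3 = 18 - 27 = -9 -> the recorded entry deviates here
Step 6 is the first one off; corrected, r3 = -9.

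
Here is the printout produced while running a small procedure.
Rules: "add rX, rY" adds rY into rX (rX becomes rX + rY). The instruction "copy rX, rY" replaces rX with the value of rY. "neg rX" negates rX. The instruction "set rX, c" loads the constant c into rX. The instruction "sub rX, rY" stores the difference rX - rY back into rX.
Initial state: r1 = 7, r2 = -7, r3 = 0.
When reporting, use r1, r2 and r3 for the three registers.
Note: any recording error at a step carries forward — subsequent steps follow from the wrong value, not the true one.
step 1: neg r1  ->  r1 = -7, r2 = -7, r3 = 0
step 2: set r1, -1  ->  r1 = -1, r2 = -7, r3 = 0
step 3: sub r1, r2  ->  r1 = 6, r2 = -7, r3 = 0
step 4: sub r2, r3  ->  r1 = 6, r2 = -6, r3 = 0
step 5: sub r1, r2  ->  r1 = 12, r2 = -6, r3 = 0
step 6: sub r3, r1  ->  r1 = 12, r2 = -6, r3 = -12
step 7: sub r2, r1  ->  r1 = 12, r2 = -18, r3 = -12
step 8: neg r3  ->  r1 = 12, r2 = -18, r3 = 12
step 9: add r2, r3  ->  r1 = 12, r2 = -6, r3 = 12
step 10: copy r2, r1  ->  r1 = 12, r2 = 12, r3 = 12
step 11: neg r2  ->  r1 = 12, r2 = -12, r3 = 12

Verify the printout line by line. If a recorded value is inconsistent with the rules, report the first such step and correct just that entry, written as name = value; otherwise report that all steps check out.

step 4, r2 = -7

1. r1 = -(7) = -7 (verified)
2. r1 = -1 (consistent with the printout)
3. r1 = -1 - -7 = 6 (same as recorded)
4. r2 = -7 - 0 = -7 (the recorded entry deviates here)
That makes step 4 the first incorrect line — r2 = -7 is what it should show.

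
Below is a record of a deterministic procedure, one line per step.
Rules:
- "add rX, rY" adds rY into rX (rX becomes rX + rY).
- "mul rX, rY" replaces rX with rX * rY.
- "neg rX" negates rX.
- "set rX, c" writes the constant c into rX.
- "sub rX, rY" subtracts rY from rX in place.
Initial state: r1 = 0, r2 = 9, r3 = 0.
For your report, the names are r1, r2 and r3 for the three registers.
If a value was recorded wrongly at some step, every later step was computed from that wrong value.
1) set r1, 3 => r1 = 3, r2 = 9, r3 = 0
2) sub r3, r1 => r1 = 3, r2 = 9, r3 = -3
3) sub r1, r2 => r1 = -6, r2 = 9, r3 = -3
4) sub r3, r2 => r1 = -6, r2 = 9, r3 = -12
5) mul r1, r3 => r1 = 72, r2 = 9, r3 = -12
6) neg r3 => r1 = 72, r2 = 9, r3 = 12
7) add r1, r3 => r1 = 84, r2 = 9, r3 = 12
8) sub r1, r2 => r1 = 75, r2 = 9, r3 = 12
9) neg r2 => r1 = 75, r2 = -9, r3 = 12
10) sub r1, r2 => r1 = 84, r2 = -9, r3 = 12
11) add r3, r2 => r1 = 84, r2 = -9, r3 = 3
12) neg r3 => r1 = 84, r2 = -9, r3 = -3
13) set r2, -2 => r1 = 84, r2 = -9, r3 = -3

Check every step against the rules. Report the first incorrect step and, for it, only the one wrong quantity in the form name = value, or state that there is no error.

step 13, r2 = -2

Step 1: r1 = 3 — verified.
Step 2: r3 = 0 - 3 = -3 — exactly as logged.
Step 3: r1 = 3 - 9 = -6 — matches.
Step 4: r3 = -3 - 9 = -12 — in agreement.
Step 5: r1 = -6 * -12 = 72 — checks out.
Step 6: r3 = -(-12) = 12 — verified.
Step 7: r1 = 72 + 12 = 84 — verified.
Step 8: r1 = 84 - 9 = 75 — no discrepancy.
Step 9: r2 = -(9) = -9 — in agreement.
Step 10: r1 = 75 - -9 = 84 — agrees with the record.
Step 11: r3 = 12 + -9 = 3 — checks out.
Step 12: r3 = -(3) = -3 — in agreement.
Step 13: r2 = -2 — the record has a different value.
First deviation found at step 13; the corrected entry is r2 = -2.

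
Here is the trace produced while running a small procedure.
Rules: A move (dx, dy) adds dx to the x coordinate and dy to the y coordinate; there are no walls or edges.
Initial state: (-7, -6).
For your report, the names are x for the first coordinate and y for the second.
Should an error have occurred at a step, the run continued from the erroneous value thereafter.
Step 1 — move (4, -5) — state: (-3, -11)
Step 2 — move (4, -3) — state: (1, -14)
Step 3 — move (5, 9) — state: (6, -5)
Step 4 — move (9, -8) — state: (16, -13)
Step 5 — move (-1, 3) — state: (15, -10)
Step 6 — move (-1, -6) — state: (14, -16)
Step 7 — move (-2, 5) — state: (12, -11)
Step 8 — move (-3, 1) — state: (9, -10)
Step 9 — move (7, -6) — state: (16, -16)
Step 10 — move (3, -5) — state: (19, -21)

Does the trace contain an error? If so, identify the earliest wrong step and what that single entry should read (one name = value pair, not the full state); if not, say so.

step 4, x = 15

step 1: x = -7 + (4) = -3, y = -6 + (-5) = -11 -> same as recorded
step 2: x = -3 + (4) = 1, y = -11 + (-3) = -14 -> confirmed correct
step 3: x = 1 + (5) = 6, y = -14 + (9) = -5 -> in agreement
step 4: x = 6 + (9) = 15, y = -5 + (-8) = -13 -> not what was recorded
First deviation found at step 4; the corrected entry is x = 15.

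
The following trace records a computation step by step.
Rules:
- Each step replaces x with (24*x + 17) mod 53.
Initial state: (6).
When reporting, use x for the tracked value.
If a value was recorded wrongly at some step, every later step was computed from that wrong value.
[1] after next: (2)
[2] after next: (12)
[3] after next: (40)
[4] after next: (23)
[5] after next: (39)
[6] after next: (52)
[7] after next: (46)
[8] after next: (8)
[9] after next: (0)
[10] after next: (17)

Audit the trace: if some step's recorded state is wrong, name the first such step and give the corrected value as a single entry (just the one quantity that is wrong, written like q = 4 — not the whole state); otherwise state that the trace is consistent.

Recomputing the run from the initial state:
step 1: x = 2
step 2: x = 12
step 3: x = 40
step 4: x = 23
step 5: x = 39
step 6: x = 52
step 7: x = 46
step 8: x = 8
step 9: x = 50
step 10: x = 51
The first disagreement with the trace is at step 9, where the value should be x = 50.

step 9, x = 50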